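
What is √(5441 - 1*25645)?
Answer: 2*I*√5051 ≈ 142.14*I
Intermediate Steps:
√(5441 - 1*25645) = √(5441 - 25645) = √(-20204) = 2*I*√5051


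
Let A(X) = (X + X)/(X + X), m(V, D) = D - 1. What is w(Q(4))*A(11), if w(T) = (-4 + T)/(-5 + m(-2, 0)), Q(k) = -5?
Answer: 3/2 ≈ 1.5000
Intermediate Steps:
m(V, D) = -1 + D
w(T) = ⅔ - T/6 (w(T) = (-4 + T)/(-5 + (-1 + 0)) = (-4 + T)/(-5 - 1) = (-4 + T)/(-6) = (-4 + T)*(-⅙) = ⅔ - T/6)
A(X) = 1 (A(X) = (2*X)/((2*X)) = (2*X)*(1/(2*X)) = 1)
w(Q(4))*A(11) = (⅔ - ⅙*(-5))*1 = (⅔ + ⅚)*1 = (3/2)*1 = 3/2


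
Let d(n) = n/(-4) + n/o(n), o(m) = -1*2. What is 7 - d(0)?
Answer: 7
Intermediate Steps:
o(m) = -2
d(n) = -3*n/4 (d(n) = n/(-4) + n/(-2) = n*(-¼) + n*(-½) = -n/4 - n/2 = -3*n/4)
7 - d(0) = 7 - (-3)*0/4 = 7 - 1*0 = 7 + 0 = 7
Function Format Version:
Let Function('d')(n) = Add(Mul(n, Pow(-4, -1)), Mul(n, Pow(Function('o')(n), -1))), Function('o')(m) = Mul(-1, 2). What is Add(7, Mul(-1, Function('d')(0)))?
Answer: 7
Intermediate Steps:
Function('o')(m) = -2
Function('d')(n) = Mul(Rational(-3, 4), n) (Function('d')(n) = Add(Mul(n, Pow(-4, -1)), Mul(n, Pow(-2, -1))) = Add(Mul(n, Rational(-1, 4)), Mul(n, Rational(-1, 2))) = Add(Mul(Rational(-1, 4), n), Mul(Rational(-1, 2), n)) = Mul(Rational(-3, 4), n))
Add(7, Mul(-1, Function('d')(0))) = Add(7, Mul(-1, Mul(Rational(-3, 4), 0))) = Add(7, Mul(-1, 0)) = Add(7, 0) = 7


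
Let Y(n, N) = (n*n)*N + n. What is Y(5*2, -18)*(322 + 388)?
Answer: -1270900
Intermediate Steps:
Y(n, N) = n + N*n**2 (Y(n, N) = n**2*N + n = N*n**2 + n = n + N*n**2)
Y(5*2, -18)*(322 + 388) = ((5*2)*(1 - 90*2))*(322 + 388) = (10*(1 - 18*10))*710 = (10*(1 - 180))*710 = (10*(-179))*710 = -1790*710 = -1270900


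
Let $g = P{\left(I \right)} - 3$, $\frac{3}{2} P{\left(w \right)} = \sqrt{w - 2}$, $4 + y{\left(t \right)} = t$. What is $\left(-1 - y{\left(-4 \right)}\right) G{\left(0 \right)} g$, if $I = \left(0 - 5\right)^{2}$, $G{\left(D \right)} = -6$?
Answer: $126 - 28 \sqrt{23} \approx -8.2833$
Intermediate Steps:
$y{\left(t \right)} = -4 + t$
$I = 25$ ($I = \left(-5\right)^{2} = 25$)
$P{\left(w \right)} = \frac{2 \sqrt{-2 + w}}{3}$ ($P{\left(w \right)} = \frac{2 \sqrt{w - 2}}{3} = \frac{2 \sqrt{-2 + w}}{3}$)
$g = -3 + \frac{2 \sqrt{23}}{3}$ ($g = \frac{2 \sqrt{-2 + 25}}{3} - 3 = \frac{2 \sqrt{23}}{3} - 3 = -3 + \frac{2 \sqrt{23}}{3} \approx 0.19722$)
$\left(-1 - y{\left(-4 \right)}\right) G{\left(0 \right)} g = \left(-1 - \left(-4 - 4\right)\right) \left(-6\right) \left(-3 + \frac{2 \sqrt{23}}{3}\right) = \left(-1 - -8\right) \left(-6\right) \left(-3 + \frac{2 \sqrt{23}}{3}\right) = \left(-1 + 8\right) \left(-6\right) \left(-3 + \frac{2 \sqrt{23}}{3}\right) = 7 \left(-6\right) \left(-3 + \frac{2 \sqrt{23}}{3}\right) = - 42 \left(-3 + \frac{2 \sqrt{23}}{3}\right) = 126 - 28 \sqrt{23}$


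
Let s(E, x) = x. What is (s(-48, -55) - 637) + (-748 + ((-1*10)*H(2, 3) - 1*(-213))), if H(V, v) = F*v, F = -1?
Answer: -1197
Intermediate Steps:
H(V, v) = -v
(s(-48, -55) - 637) + (-748 + ((-1*10)*H(2, 3) - 1*(-213))) = (-55 - 637) + (-748 + ((-1*10)*(-1*3) - 1*(-213))) = -692 + (-748 + (-10*(-3) + 213)) = -692 + (-748 + (30 + 213)) = -692 + (-748 + 243) = -692 - 505 = -1197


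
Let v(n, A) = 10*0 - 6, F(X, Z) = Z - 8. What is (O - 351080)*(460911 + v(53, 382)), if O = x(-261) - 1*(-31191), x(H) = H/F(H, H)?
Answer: -39660819941400/269 ≈ -1.4744e+11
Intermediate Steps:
F(X, Z) = -8 + Z
x(H) = H/(-8 + H)
v(n, A) = -6 (v(n, A) = 0 - 6 = -6)
O = 8390640/269 (O = -261/(-8 - 261) - 1*(-31191) = -261/(-269) + 31191 = -261*(-1/269) + 31191 = 261/269 + 31191 = 8390640/269 ≈ 31192.)
(O - 351080)*(460911 + v(53, 382)) = (8390640/269 - 351080)*(460911 - 6) = -86049880/269*460905 = -39660819941400/269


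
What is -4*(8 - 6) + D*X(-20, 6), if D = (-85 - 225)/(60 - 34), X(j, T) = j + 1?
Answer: 2841/13 ≈ 218.54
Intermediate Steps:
X(j, T) = 1 + j
D = -155/13 (D = -310/26 = -310*1/26 = -155/13 ≈ -11.923)
-4*(8 - 6) + D*X(-20, 6) = -4*(8 - 6) - 155*(1 - 20)/13 = -4*2 - 155/13*(-19) = -8 + 2945/13 = 2841/13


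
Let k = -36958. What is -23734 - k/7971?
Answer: -189146756/7971 ≈ -23729.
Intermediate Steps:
-23734 - k/7971 = -23734 - (-36958)/7971 = -23734 - 1*(-36958/7971) = -23734 + 36958/7971 = -189146756/7971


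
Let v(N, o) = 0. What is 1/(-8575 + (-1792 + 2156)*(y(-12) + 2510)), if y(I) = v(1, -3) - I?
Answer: 1/909433 ≈ 1.0996e-6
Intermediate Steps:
y(I) = -I (y(I) = 0 - I = -I)
1/(-8575 + (-1792 + 2156)*(y(-12) + 2510)) = 1/(-8575 + (-1792 + 2156)*(-1*(-12) + 2510)) = 1/(-8575 + 364*(12 + 2510)) = 1/(-8575 + 364*2522) = 1/(-8575 + 918008) = 1/909433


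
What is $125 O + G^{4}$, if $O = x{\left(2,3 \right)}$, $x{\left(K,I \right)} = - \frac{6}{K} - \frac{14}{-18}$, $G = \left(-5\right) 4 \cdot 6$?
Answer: $\frac{1866237500}{9} \approx 2.0736 \cdot 10^{8}$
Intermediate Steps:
$G = -120$ ($G = \left(-20\right) 6 = -120$)
$x{\left(K,I \right)} = \frac{7}{9} - \frac{6}{K}$ ($x{\left(K,I \right)} = - \frac{6}{K} - - \frac{7}{9} = - \frac{6}{K} + \frac{7}{9} = \frac{7}{9} - \frac{6}{K}$)
$O = - \frac{20}{9}$ ($O = \frac{7}{9} - \frac{6}{2} = \frac{7}{9} - 3 = - \frac{20}{9} \approx -2.2222$)
$125 O + G^{4} = 125 \left(- \frac{20}{9}\right) + \left(-120\right)^{4} = - \frac{2500}{9} + 207360000 = \frac{1866237500}{9}$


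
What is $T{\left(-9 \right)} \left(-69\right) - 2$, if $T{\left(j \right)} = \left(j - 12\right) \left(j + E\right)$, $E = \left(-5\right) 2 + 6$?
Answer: $-18839$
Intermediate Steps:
$E = -4$ ($E = -10 + 6 = -4$)
$T{\left(j \right)} = \left(-12 + j\right) \left(-4 + j\right)$ ($T{\left(j \right)} = \left(j - 12\right) \left(j - 4\right) = \left(-12 + j\right) \left(-4 + j\right)$)
$T{\left(-9 \right)} \left(-69\right) - 2 = \left(48 + \left(-9\right)^{2} - -144\right) \left(-69\right) - 2 = \left(48 + 81 + 144\right) \left(-69\right) - 2 = 273 \left(-69\right) - 2 = -18837 - 2 = -18839$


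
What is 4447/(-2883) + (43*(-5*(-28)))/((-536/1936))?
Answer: -4200367669/193161 ≈ -21745.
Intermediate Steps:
4447/(-2883) + (43*(-5*(-28)))/((-536/1936)) = 4447*(-1/2883) + (43*140)/((-536*1/1936)) = -4447/2883 + 6020/(-67/242) = -4447/2883 + 6020*(-242/67) = -4447/2883 - 1456840/67 = -4200367669/193161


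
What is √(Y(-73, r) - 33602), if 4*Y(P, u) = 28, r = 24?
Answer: I*√33595 ≈ 183.29*I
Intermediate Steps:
Y(P, u) = 7 (Y(P, u) = (¼)*28 = 7)
√(Y(-73, r) - 33602) = √(7 - 33602) = √(-33595) = I*√33595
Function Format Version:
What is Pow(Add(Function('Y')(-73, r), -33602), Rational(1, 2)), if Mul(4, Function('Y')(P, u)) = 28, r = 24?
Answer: Mul(I, Pow(33595, Rational(1, 2))) ≈ Mul(183.29, I)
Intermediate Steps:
Function('Y')(P, u) = 7 (Function('Y')(P, u) = Mul(Rational(1, 4), 28) = 7)
Pow(Add(Function('Y')(-73, r), -33602), Rational(1, 2)) = Pow(Add(7, -33602), Rational(1, 2)) = Pow(-33595, Rational(1, 2)) = Mul(I, Pow(33595, Rational(1, 2)))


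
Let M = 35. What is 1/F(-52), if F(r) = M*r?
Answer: -1/1820 ≈ -0.00054945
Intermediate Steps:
F(r) = 35*r
1/F(-52) = 1/(35*(-52)) = 1/(-1820) = -1/1820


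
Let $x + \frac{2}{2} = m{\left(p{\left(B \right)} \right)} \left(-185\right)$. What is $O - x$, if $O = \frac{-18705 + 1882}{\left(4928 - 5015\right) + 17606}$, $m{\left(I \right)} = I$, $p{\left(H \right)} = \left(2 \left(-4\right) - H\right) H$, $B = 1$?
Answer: $- \frac{29168439}{17519} \approx -1665.0$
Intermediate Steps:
$p{\left(H \right)} = H \left(-8 - H\right)$ ($p{\left(H \right)} = \left(-8 - H\right) H = H \left(-8 - H\right)$)
$O = - \frac{16823}{17519}$ ($O = - \frac{16823}{-87 + 17606} = - \frac{16823}{17519} \approx -0.96027$)
$x = 1664$ ($x = -1 + \left(-1\right) 1 \left(8 + 1\right) \left(-185\right) = -1 + \left(-1\right) 1 \cdot 9 \left(-185\right) = -1 - -1665 = -1 + 1665 = 1664$)
$O - x = - \frac{16823}{17519} - 1664 = - \frac{29168439}{17519}$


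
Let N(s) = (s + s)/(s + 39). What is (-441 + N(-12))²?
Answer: 15816529/81 ≈ 1.9527e+5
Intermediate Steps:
N(s) = 2*s/(39 + s) (N(s) = (2*s)/(39 + s) = 2*s/(39 + s))
(-441 + N(-12))² = (-441 + 2*(-12)/(39 - 12))² = (-441 + 2*(-12)/27)² = (-441 + 2*(-12)*(1/27))² = (-441 - 8/9)² = (-3977/9)² = 15816529/81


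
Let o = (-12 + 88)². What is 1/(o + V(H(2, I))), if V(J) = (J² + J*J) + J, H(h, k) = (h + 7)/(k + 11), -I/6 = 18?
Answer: 9409/54345673 ≈ 0.00017313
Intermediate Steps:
I = -108 (I = -6*18 = -108)
H(h, k) = (7 + h)/(11 + k)
V(J) = J + 2*J² (V(J) = (J² + J²) + J = 2*J² + J = J + 2*J²)
o = 5776 (o = 76² = 5776)
1/(o + V(H(2, I))) = 1/(5776 + ((7 + 2)/(11 - 108))*(1 + 2*((7 + 2)/(11 - 108)))) = 1/(5776 + (9/(-97))*(1 + 2*(9/(-97)))) = 1/(5776 + (-1/97*9)*(1 + 2*(-1/97*9))) = 1/(5776 - 9*(1 + 2*(-9/97))/97) = 1/(5776 - 9*(1 - 18/97)/97) = 1/(5776 - 9/97*79/97) = 1/(5776 - 711/9409) = 1/(54345673/9409) = 9409/54345673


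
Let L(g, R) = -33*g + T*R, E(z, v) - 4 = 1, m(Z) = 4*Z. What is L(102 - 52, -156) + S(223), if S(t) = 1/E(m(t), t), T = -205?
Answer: 151651/5 ≈ 30330.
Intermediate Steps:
E(z, v) = 5 (E(z, v) = 4 + 1 = 5)
L(g, R) = -205*R - 33*g (L(g, R) = -33*g - 205*R = -205*R - 33*g)
S(t) = ⅕ (S(t) = 1/5 = ⅕)
L(102 - 52, -156) + S(223) = (-205*(-156) - 33*(102 - 52)) + ⅕ = (31980 - 33*50) + ⅕ = (31980 - 1650) + ⅕ = 30330 + ⅕ = 151651/5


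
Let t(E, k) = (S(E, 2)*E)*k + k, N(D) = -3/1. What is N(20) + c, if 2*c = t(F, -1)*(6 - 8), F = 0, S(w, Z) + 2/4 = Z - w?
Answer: -2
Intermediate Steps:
S(w, Z) = -1/2 + Z - w (S(w, Z) = -1/2 + (Z - w) = -1/2 + Z - w)
N(D) = -3 (N(D) = -3*1 = -3)
t(E, k) = k + E*k*(3/2 - E) (t(E, k) = ((-1/2 + 2 - E)*E)*k + k = ((3/2 - E)*E)*k + k = (E*(3/2 - E))*k + k = E*k*(3/2 - E) + k = k + E*k*(3/2 - E))
c = 1 (c = ((-1/2*(-1)*(-2 + 0*(-3 + 2*0)))*(6 - 8))/2 = (-1/2*(-1)*(-2 + 0*(-3 + 0))*(-2))/2 = (-1/2*(-1)*(-2 + 0*(-3))*(-2))/2 = (-1/2*(-1)*(-2 + 0)*(-2))/2 = (-1/2*(-1)*(-2)*(-2))/2 = (-1*(-2))/2 = (1/2)*2 = 1)
N(20) + c = -3 + 1 = -2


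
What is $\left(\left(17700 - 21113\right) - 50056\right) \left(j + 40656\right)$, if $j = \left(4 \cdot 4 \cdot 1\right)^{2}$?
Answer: $-2187523728$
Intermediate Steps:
$j = 256$ ($j = \left(16 \cdot 1\right)^{2} = 16^{2} = 256$)
$\left(\left(17700 - 21113\right) - 50056\right) \left(j + 40656\right) = \left(\left(17700 - 21113\right) - 50056\right) \left(256 + 40656\right) = \left(-3413 - 50056\right) 40912 = \left(-53469\right) 40912 = -2187523728$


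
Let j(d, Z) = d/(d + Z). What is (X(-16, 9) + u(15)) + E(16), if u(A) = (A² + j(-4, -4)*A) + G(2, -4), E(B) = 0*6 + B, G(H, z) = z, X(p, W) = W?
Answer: 507/2 ≈ 253.50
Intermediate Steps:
j(d, Z) = d/(Z + d)
E(B) = B (E(B) = 0 + B = B)
u(A) = -4 + A² + A/2 (u(A) = (A² + (-4/(-4 - 4))*A) - 4 = (A² + (-4/(-8))*A) - 4 = (A² + (-4*(-⅛))*A) - 4 = (A² + A/2) - 4 = -4 + A² + A/2)
(X(-16, 9) + u(15)) + E(16) = (9 + (-4 + 15² + (½)*15)) + 16 = (9 + (-4 + 225 + 15/2)) + 16 = (9 + 457/2) + 16 = 475/2 + 16 = 507/2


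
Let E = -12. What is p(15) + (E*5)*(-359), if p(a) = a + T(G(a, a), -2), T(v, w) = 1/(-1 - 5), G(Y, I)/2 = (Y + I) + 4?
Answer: 129329/6 ≈ 21555.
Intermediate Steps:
G(Y, I) = 8 + 2*I + 2*Y (G(Y, I) = 2*((Y + I) + 4) = 2*((I + Y) + 4) = 2*(4 + I + Y) = 8 + 2*I + 2*Y)
T(v, w) = -⅙ (T(v, w) = 1/(-6) = -⅙)
p(a) = -⅙ + a (p(a) = a - ⅙ = -⅙ + a)
p(15) + (E*5)*(-359) = (-⅙ + 15) - 12*5*(-359) = 89/6 - 60*(-359) = 89/6 + 21540 = 129329/6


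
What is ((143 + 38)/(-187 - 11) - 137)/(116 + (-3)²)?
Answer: -27307/24750 ≈ -1.1033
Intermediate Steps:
((143 + 38)/(-187 - 11) - 137)/(116 + (-3)²) = (181/(-198) - 137)/(116 + 9) = (181*(-1/198) - 137)/125 = (-181/198 - 137)*(1/125) = -27307/198*1/125 = -27307/24750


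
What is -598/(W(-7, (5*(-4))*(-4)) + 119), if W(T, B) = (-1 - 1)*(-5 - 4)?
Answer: -598/137 ≈ -4.3650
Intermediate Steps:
W(T, B) = 18 (W(T, B) = -2*(-9) = 18)
-598/(W(-7, (5*(-4))*(-4)) + 119) = -598/(18 + 119) = -598/137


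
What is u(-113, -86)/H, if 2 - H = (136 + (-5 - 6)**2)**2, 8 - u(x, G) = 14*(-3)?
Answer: -50/66047 ≈ -0.00075704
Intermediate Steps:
u(x, G) = 50 (u(x, G) = 8 - 14*(-3) = 8 - 1*(-42) = 8 + 42 = 50)
H = -66047 (H = 2 - (136 + (-5 - 6)**2)**2 = 2 - (136 + (-11)**2)**2 = 2 - (136 + 121)**2 = 2 - 1*257**2 = 2 - 1*66049 = 2 - 66049 = -66047)
u(-113, -86)/H = 50/(-66047) = 50*(-1/66047) = -50/66047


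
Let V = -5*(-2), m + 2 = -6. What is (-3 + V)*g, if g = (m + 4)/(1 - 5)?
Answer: 7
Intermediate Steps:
m = -8 (m = -2 - 6 = -8)
V = 10
g = 1 (g = (-8 + 4)/(1 - 5) = -4/(-4) = -4*(-1/4) = 1)
(-3 + V)*g = (-3 + 10)*1 = 7*1 = 7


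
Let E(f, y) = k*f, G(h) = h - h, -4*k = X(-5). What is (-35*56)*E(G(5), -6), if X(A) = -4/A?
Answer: 0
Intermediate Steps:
k = -⅕ (k = -(-1)/(-5) = -(-1)*(-1)/5 = -¼*⅘ = -⅕ ≈ -0.20000)
G(h) = 0
E(f, y) = -f/5
(-35*56)*E(G(5), -6) = (-35*56)*(-⅕*0) = -1960*0 = 0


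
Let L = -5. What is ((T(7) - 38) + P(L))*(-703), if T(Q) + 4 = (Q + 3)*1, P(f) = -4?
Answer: 25308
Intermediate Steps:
T(Q) = -1 + Q (T(Q) = -4 + (Q + 3)*1 = -4 + (3 + Q)*1 = -4 + (3 + Q) = -1 + Q)
((T(7) - 38) + P(L))*(-703) = (((-1 + 7) - 38) - 4)*(-703) = ((6 - 38) - 4)*(-703) = (-32 - 4)*(-703) = -36*(-703) = 25308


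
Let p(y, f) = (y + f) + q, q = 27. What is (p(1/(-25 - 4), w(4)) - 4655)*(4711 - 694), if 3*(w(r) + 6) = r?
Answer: -539677255/29 ≈ -1.8610e+7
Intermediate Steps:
w(r) = -6 + r/3
p(y, f) = 27 + f + y (p(y, f) = (y + f) + 27 = (f + y) + 27 = 27 + f + y)
(p(1/(-25 - 4), w(4)) - 4655)*(4711 - 694) = ((27 + (-6 + (⅓)*4) + 1/(-25 - 4)) - 4655)*(4711 - 694) = ((27 + (-6 + 4/3) + 1/(-29)) - 4655)*4017 = ((27 - 14/3 - 1/29) - 4655)*4017 = (1940/87 - 4655)*4017 = -403045/87*4017 = -539677255/29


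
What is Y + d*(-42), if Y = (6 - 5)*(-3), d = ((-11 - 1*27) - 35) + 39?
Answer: 1425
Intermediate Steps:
d = -34 (d = ((-11 - 27) - 35) + 39 = (-38 - 35) + 39 = -73 + 39 = -34)
Y = -3 (Y = 1*(-3) = -3)
Y + d*(-42) = -3 - 34*(-42) = -3 + 1428 = 1425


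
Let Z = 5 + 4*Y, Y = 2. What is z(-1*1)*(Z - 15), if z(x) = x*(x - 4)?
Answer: -10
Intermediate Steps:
z(x) = x*(-4 + x)
Z = 13 (Z = 5 + 4*2 = 5 + 8 = 13)
z(-1*1)*(Z - 15) = ((-1*1)*(-4 - 1*1))*(13 - 15) = -(-4 - 1)*(-2) = -1*(-5)*(-2) = 5*(-2) = -10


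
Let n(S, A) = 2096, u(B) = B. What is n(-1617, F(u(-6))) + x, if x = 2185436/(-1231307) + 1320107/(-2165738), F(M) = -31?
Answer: 507547296624429/242426214506 ≈ 2093.6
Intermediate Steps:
x = -578048980147/242426214506 (x = 2185436*(-1/1231307) + 1320107*(-1/2165738) = -198676/111937 - 1320107/2165738 = -578048980147/242426214506 ≈ -2.3844)
n(-1617, F(u(-6))) + x = 2096 - 578048980147/242426214506 = 507547296624429/242426214506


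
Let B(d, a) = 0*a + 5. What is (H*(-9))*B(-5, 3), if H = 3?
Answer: -135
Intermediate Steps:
B(d, a) = 5 (B(d, a) = 0 + 5 = 5)
(H*(-9))*B(-5, 3) = (3*(-9))*5 = -27*5 = -135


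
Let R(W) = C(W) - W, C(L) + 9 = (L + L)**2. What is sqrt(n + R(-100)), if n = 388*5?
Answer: sqrt(42031) ≈ 205.01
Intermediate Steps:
n = 1940
C(L) = -9 + 4*L**2 (C(L) = -9 + (L + L)**2 = -9 + (2*L)**2 = -9 + 4*L**2)
R(W) = -9 - W + 4*W**2 (R(W) = (-9 + 4*W**2) - W = -9 - W + 4*W**2)
sqrt(n + R(-100)) = sqrt(1940 + (-9 - 1*(-100) + 4*(-100)**2)) = sqrt(1940 + (-9 + 100 + 4*10000)) = sqrt(1940 + (-9 + 100 + 40000)) = sqrt(1940 + 40091) = sqrt(42031)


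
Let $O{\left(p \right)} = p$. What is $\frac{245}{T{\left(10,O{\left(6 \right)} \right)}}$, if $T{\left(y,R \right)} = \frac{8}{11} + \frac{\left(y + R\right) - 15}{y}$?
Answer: $\frac{3850}{13} \approx 296.15$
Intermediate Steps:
$T{\left(y,R \right)} = \frac{8}{11} + \frac{-15 + R + y}{y}$ ($T{\left(y,R \right)} = 8 \cdot \frac{1}{11} + \frac{\left(R + y\right) - 15}{y} = \frac{8}{11} + \frac{-15 + R + y}{y}$)
$\frac{245}{T{\left(10,O{\left(6 \right)} \right)}} = \frac{245}{\frac{1}{10} \left(-15 + 6 + \frac{19}{11} \cdot 10\right)} = \frac{245}{\frac{1}{10} \left(-15 + 6 + \frac{190}{11}\right)} = \frac{245}{\frac{1}{10} \cdot \frac{91}{11}} = \frac{245}{\frac{91}{110}} = 245 \cdot \frac{110}{91} = \frac{3850}{13}$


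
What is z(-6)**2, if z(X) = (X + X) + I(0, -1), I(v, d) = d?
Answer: 169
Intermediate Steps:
z(X) = -1 + 2*X (z(X) = (X + X) - 1 = 2*X - 1 = -1 + 2*X)
z(-6)**2 = (-1 + 2*(-6))**2 = (-1 - 12)**2 = (-13)**2 = 169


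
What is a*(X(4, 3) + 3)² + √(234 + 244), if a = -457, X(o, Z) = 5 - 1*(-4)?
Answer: -65808 + √478 ≈ -65786.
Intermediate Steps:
X(o, Z) = 9 (X(o, Z) = 5 + 4 = 9)
a*(X(4, 3) + 3)² + √(234 + 244) = -457*(9 + 3)² + √(234 + 244) = -457*12² + √478 = -457*144 + √478 = -65808 + √478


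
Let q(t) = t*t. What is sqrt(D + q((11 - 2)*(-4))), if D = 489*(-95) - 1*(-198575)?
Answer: 2*sqrt(38354) ≈ 391.68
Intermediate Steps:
q(t) = t**2
D = 152120 (D = -46455 + 198575 = 152120)
sqrt(D + q((11 - 2)*(-4))) = sqrt(152120 + ((11 - 2)*(-4))**2) = sqrt(152120 + (9*(-4))**2) = sqrt(152120 + (-36)**2) = sqrt(152120 + 1296) = sqrt(153416) = 2*sqrt(38354)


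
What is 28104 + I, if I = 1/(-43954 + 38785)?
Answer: 145269575/5169 ≈ 28104.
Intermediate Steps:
I = -1/5169 (I = 1/(-5169) = -1/5169 ≈ -0.00019346)
28104 + I = 28104 - 1/5169 = 145269575/5169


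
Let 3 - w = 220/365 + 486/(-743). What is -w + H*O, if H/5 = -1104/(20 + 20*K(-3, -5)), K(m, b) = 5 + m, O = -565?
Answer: 2819177717/54239 ≈ 51977.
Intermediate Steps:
w = 165503/54239 (w = 3 - (220/365 + 486/(-743)) = 3 - (220*(1/365) + 486*(-1/743)) = 3 - (44/73 - 486/743) = 3 - 1*(-2786/54239) = 3 + 2786/54239 = 165503/54239 ≈ 3.0514)
H = -92 (H = 5*(-1104/(20 + 20*(5 - 3))) = 5*(-1104/(20 + 20*2)) = 5*(-1104/(20 + 40)) = 5*(-1104/60) = 5*(-1104*1/60) = 5*(-92/5) = -92)
-w + H*O = -1*165503/54239 - 92*(-565) = -165503/54239 + 51980 = 2819177717/54239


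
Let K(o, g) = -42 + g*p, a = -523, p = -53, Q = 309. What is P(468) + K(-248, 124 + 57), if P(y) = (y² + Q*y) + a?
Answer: 353478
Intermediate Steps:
P(y) = -523 + y² + 309*y (P(y) = (y² + 309*y) - 523 = -523 + y² + 309*y)
K(o, g) = -42 - 53*g (K(o, g) = -42 + g*(-53) = -42 - 53*g)
P(468) + K(-248, 124 + 57) = (-523 + 468² + 309*468) + (-42 - 53*(124 + 57)) = (-523 + 219024 + 144612) + (-42 - 53*181) = 363113 + (-42 - 9593) = 363113 - 9635 = 353478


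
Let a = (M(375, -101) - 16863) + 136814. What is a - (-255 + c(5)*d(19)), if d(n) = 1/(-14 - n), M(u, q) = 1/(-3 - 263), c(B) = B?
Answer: 1055169565/8778 ≈ 1.2021e+5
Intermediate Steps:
M(u, q) = -1/266 (M(u, q) = 1/(-266) = -1/266)
a = 31906965/266 (a = (-1/266 - 16863) + 136814 = -4485559/266 + 136814 = 31906965/266 ≈ 1.1995e+5)
a - (-255 + c(5)*d(19)) = 31906965/266 - (-255 + 5*(-1/(14 + 19))) = 31906965/266 - (-255 + 5*(-1/33)) = 31906965/266 - (-255 - 5/33) = 31906965/266 - 1*(-8420/33) = 31906965/266 + 8420/33 = 1055169565/8778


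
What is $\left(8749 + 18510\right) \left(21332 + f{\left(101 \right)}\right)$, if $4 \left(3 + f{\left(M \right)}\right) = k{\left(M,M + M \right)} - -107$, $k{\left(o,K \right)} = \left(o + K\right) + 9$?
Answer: $\frac{2337050365}{4} \approx 5.8426 \cdot 10^{8}$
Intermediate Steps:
$k{\left(o,K \right)} = 9 + K + o$ ($k{\left(o,K \right)} = \left(K + o\right) + 9 = 9 + K + o$)
$f{\left(M \right)} = 26 + \frac{3 M}{4}$ ($f{\left(M \right)} = -3 + \frac{\left(9 + \left(M + M\right) + M\right) - -107}{4} = -3 + \frac{\left(9 + 2 M + M\right) + 107}{4} = -3 + \frac{\left(9 + 3 M\right) + 107}{4} = -3 + \frac{116 + 3 M}{4} = -3 + \left(29 + \frac{3 M}{4}\right) = 26 + \frac{3 M}{4}$)
$\left(8749 + 18510\right) \left(21332 + f{\left(101 \right)}\right) = \left(8749 + 18510\right) \left(21332 + \left(26 + \frac{3}{4} \cdot 101\right)\right) = 27259 \left(21332 + \left(26 + \frac{303}{4}\right)\right) = 27259 \left(21332 + \frac{407}{4}\right) = 27259 \cdot \frac{85735}{4} = \frac{2337050365}{4}$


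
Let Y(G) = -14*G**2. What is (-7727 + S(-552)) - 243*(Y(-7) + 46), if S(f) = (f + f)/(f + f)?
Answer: 147794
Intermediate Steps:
S(f) = 1 (S(f) = (2*f)/((2*f)) = (2*f)*(1/(2*f)) = 1)
(-7727 + S(-552)) - 243*(Y(-7) + 46) = (-7727 + 1) - 243*(-14*(-7)**2 + 46) = -7726 - 243*(-14*49 + 46) = -7726 - 243*(-686 + 46) = -7726 - 243*(-640) = -7726 + 155520 = 147794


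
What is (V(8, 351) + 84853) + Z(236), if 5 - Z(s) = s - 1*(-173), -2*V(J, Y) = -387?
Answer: 169285/2 ≈ 84643.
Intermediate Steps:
V(J, Y) = 387/2 (V(J, Y) = -½*(-387) = 387/2)
Z(s) = -168 - s (Z(s) = 5 - (s - 1*(-173)) = 5 - (s + 173) = 5 - (173 + s) = 5 + (-173 - s) = -168 - s)
(V(8, 351) + 84853) + Z(236) = (387/2 + 84853) + (-168 - 1*236) = 170093/2 + (-168 - 236) = 170093/2 - 404 = 169285/2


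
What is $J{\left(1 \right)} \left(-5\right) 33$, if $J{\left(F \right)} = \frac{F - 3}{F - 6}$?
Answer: $-66$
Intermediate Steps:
$J{\left(F \right)} = \frac{-3 + F}{-6 + F}$
$J{\left(1 \right)} \left(-5\right) 33 = \frac{-3 + 1}{-6 + 1} \left(-5\right) 33 = \frac{1}{-5} \left(-2\right) \left(-5\right) 33 = \left(- \frac{1}{5}\right) \left(-2\right) \left(-5\right) 33 = \frac{2}{5} \left(-5\right) 33 = \left(-2\right) 33 = -66$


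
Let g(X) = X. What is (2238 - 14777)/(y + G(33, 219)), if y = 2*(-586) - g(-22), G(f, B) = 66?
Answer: 12539/1084 ≈ 11.567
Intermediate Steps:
y = -1150 (y = 2*(-586) - 1*(-22) = -1172 + 22 = -1150)
(2238 - 14777)/(y + G(33, 219)) = (2238 - 14777)/(-1150 + 66) = -12539/(-1084) = -12539*(-1/1084) = 12539/1084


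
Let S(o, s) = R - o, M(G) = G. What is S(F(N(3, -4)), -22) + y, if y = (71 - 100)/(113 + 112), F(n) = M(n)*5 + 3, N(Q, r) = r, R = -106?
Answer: -20054/225 ≈ -89.129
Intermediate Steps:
F(n) = 3 + 5*n (F(n) = n*5 + 3 = 5*n + 3 = 3 + 5*n)
S(o, s) = -106 - o
y = -29/225 ≈ -0.12889
S(F(N(3, -4)), -22) + y = (-106 - (3 + 5*(-4))) - 29/225 = (-106 - (3 - 20)) - 29/225 = (-106 - 1*(-17)) - 29/225 = (-106 + 17) - 29/225 = -89 - 29/225 = -20054/225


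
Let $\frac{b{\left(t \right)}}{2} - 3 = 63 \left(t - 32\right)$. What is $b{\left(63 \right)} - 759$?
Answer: $3153$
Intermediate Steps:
$b{\left(t \right)} = -4026 + 126 t$ ($b{\left(t \right)} = 6 + 2 \cdot 63 \left(t - 32\right) = 6 + 2 \cdot 63 \left(-32 + t\right) = 6 + 2 \left(-2016 + 63 t\right) = 6 + \left(-4032 + 126 t\right) = -4026 + 126 t$)
$b{\left(63 \right)} - 759 = \left(-4026 + 126 \cdot 63\right) - 759 = \left(-4026 + 7938\right) - 759 = 3912 - 759 = 3153$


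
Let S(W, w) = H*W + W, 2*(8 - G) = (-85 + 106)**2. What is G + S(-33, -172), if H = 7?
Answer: -953/2 ≈ -476.50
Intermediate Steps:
G = -425/2 (G = 8 - (-85 + 106)**2/2 = 8 - 1/2*21**2 = 8 - 1/2*441 = 8 - 441/2 = -425/2 ≈ -212.50)
S(W, w) = 8*W (S(W, w) = 7*W + W = 8*W)
G + S(-33, -172) = -425/2 + 8*(-33) = -425/2 - 264 = -953/2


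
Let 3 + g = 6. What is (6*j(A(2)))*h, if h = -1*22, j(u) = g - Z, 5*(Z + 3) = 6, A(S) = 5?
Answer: -3168/5 ≈ -633.60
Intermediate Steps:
g = 3 (g = -3 + 6 = 3)
Z = -9/5 (Z = -3 + (1/5)*6 = -3 + 6/5 = -9/5 ≈ -1.8000)
j(u) = 24/5 (j(u) = 3 - 1*(-9/5) = 3 + 9/5 = 24/5)
h = -22
(6*j(A(2)))*h = (6*(24/5))*(-22) = (144/5)*(-22) = -3168/5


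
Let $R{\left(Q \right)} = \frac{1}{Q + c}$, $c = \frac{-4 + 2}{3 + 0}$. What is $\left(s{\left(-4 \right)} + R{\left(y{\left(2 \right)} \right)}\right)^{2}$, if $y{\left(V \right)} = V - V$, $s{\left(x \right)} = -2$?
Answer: $\frac{49}{4} \approx 12.25$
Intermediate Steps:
$c = - \frac{2}{3} \approx -0.66667$
$y{\left(V \right)} = 0$
$R{\left(Q \right)} = \frac{1}{- \frac{2}{3} + Q}$ ($R{\left(Q \right)} = \frac{1}{Q - \frac{2}{3}} = \frac{1}{- \frac{2}{3} + Q}$)
$\left(s{\left(-4 \right)} + R{\left(y{\left(2 \right)} \right)}\right)^{2} = \left(-2 + \frac{3}{-2 + 3 \cdot 0}\right)^{2} = \left(-2 + \frac{3}{-2 + 0}\right)^{2} = \left(-2 + \frac{3}{-2}\right)^{2} = \left(-2 + 3 \left(- \frac{1}{2}\right)\right)^{2} = \left(-2 - \frac{3}{2}\right)^{2} = \left(- \frac{7}{2}\right)^{2} = \frac{49}{4}$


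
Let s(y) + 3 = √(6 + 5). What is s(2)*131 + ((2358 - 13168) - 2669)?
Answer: -13872 + 131*√11 ≈ -13438.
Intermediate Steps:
s(y) = -3 + √11 (s(y) = -3 + √(6 + 5) = -3 + √11)
s(2)*131 + ((2358 - 13168) - 2669) = (-3 + √11)*131 + ((2358 - 13168) - 2669) = (-393 + 131*√11) + (-10810 - 2669) = (-393 + 131*√11) - 13479 = -13872 + 131*√11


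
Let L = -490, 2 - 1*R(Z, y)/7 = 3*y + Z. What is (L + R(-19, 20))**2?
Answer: 582169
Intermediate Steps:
R(Z, y) = 14 - 21*y - 7*Z (R(Z, y) = 14 - 7*(3*y + Z) = 14 - 7*(Z + 3*y) = 14 + (-21*y - 7*Z) = 14 - 21*y - 7*Z)
(L + R(-19, 20))**2 = (-490 + (14 - 21*20 - 7*(-19)))**2 = (-490 + (14 - 420 + 133))**2 = (-490 - 273)**2 = (-763)**2 = 582169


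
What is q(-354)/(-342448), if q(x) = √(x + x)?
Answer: -I*√177/171224 ≈ -7.77e-5*I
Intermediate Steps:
q(x) = √2*√x (q(x) = √(2*x) = √2*√x)
q(-354)/(-342448) = (√2*√(-354))/(-342448) = (√2*(I*√354))*(-1/342448) = (2*I*√177)*(-1/342448) = -I*√177/171224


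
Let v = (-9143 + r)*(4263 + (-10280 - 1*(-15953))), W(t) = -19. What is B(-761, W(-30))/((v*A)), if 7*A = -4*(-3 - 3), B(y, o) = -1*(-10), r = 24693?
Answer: 7/370811520 ≈ 1.8878e-8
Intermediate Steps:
B(y, o) = 10
v = 154504800 (v = (-9143 + 24693)*(4263 + (-10280 - 1*(-15953))) = 15550*(4263 + (-10280 + 15953)) = 15550*(4263 + 5673) = 15550*9936 = 154504800)
A = 24/7 (A = (-4*(-3 - 3))/7 = (-4*(-6))/7 = (⅐)*24 = 24/7 ≈ 3.4286)
B(-761, W(-30))/((v*A)) = 10/((154504800*(24/7))) = 10/(3708115200/7) = 10*(7/3708115200) = 7/370811520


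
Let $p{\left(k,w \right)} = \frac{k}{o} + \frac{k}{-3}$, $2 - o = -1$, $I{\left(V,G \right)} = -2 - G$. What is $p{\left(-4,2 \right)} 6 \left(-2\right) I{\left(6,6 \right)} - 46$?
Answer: $-46$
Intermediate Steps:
$o = 3$ ($o = 2 - -1 = 2 + 1 = 3$)
$p{\left(k,w \right)} = 0$ ($p{\left(k,w \right)} = \frac{k}{3} + \frac{k}{-3} = k \frac{1}{3} + k \left(- \frac{1}{3}\right) = \frac{k}{3} - \frac{k}{3} = 0$)
$p{\left(-4,2 \right)} 6 \left(-2\right) I{\left(6,6 \right)} - 46 = 0 \cdot 6 \left(-2\right) \left(-2 - 6\right) - 46 = 0 \left(- 12 \left(-2 - 6\right)\right) - 46 = 0 \left(\left(-12\right) \left(-8\right)\right) - 46 = 0 \cdot 96 - 46 = 0 - 46 = -46$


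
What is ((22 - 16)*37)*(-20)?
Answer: -4440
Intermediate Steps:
((22 - 16)*37)*(-20) = (6*37)*(-20) = 222*(-20) = -4440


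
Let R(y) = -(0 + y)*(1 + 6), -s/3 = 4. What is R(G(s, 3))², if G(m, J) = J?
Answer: 441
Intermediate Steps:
s = -12 (s = -3*4 = -12)
R(y) = -7*y (R(y) = -y*7 = -7*y)
R(G(s, 3))² = (-7*3)² = (-21)² = 441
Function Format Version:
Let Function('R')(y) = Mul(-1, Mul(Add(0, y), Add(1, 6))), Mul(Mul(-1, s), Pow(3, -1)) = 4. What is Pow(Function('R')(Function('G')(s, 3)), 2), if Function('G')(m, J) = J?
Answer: 441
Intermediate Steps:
s = -12 (s = Mul(-3, 4) = -12)
Function('R')(y) = Mul(-7, y) (Function('R')(y) = Mul(-1, Mul(y, 7)) = Mul(-1, Mul(7, y)) = Mul(-7, y))
Pow(Function('R')(Function('G')(s, 3)), 2) = Pow(Mul(-7, 3), 2) = Pow(-21, 2) = 441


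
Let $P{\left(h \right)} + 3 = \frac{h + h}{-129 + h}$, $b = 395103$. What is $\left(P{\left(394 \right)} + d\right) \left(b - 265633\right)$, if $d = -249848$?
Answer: $- \frac{1714434670938}{53} \approx -3.2348 \cdot 10^{10}$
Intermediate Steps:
$P{\left(h \right)} = -3 + \frac{2 h}{-129 + h}$ ($P{\left(h \right)} = -3 + \frac{h + h}{-129 + h} = -3 + \frac{2 h}{-129 + h}$)
$\left(P{\left(394 \right)} + d\right) \left(b - 265633\right) = \left(\frac{387 - 394}{-129 + 394} - 249848\right) \left(395103 - 265633\right) = \left(\frac{387 - 394}{265} - 249848\right) 129470 = \left(\frac{1}{265} \left(-7\right) - 249848\right) 129470 = \left(- \frac{7}{265} - 249848\right) 129470 = \left(- \frac{66209727}{265}\right) 129470 = - \frac{1714434670938}{53}$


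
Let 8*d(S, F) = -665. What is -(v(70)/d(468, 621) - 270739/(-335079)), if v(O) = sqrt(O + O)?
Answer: -270739/335079 + 16*sqrt(35)/665 ≈ -0.66564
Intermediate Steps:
d(S, F) = -665/8 (d(S, F) = (1/8)*(-665) = -665/8)
v(O) = sqrt(2)*sqrt(O) (v(O) = sqrt(2*O) = sqrt(2)*sqrt(O))
-(v(70)/d(468, 621) - 270739/(-335079)) = -((sqrt(2)*sqrt(70))/(-665/8) - 270739/(-335079)) = -((2*sqrt(35))*(-8/665) - 270739*(-1/335079)) = -(-16*sqrt(35)/665 + 270739/335079) = -(270739/335079 - 16*sqrt(35)/665) = -270739/335079 + 16*sqrt(35)/665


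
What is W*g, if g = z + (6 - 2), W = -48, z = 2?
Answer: -288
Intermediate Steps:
g = 6 (g = 2 + (6 - 2) = 2 + 4 = 6)
W*g = -48*6 = -288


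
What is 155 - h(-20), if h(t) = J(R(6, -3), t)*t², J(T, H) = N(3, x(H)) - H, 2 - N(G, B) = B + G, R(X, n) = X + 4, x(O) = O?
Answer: -15445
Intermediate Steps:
R(X, n) = 4 + X
N(G, B) = 2 - B - G (N(G, B) = 2 - (B + G) = 2 + (-B - G) = 2 - B - G)
J(T, H) = -1 - 2*H (J(T, H) = (2 - H - 1*3) - H = (2 - H - 3) - H = (-1 - H) - H = -1 - 2*H)
h(t) = t²*(-1 - 2*t) (h(t) = (-1 - 2*t)*t² = t²*(-1 - 2*t))
155 - h(-20) = 155 - (-20)²*(-1 - 2*(-20)) = 155 - 400*(-1 + 40) = 155 - 400*39 = 155 - 1*15600 = 155 - 15600 = -15445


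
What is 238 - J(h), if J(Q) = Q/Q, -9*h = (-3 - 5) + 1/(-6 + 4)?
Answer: 237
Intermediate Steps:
h = 17/18 (h = -((-3 - 5) + 1/(-6 + 4))/9 = -(-8 + 1/(-2))/9 = -(-8 - ½)/9 = -⅑*(-17/2) = 17/18 ≈ 0.94444)
J(Q) = 1
238 - J(h) = 238 - 1*1 = 238 - 1 = 237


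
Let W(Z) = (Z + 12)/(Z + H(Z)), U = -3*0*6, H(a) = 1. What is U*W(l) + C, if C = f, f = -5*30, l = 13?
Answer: -150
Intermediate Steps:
U = 0 (U = 0*6 = 0)
f = -150
W(Z) = (12 + Z)/(1 + Z) (W(Z) = (Z + 12)/(Z + 1) = (12 + Z)/(1 + Z))
C = -150
U*W(l) + C = 0*((12 + 13)/(1 + 13)) - 150 = 0*(25/14) - 150 = 0 - 150 = -150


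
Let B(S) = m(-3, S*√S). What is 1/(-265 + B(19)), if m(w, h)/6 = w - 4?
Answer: -1/307 ≈ -0.0032573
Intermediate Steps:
m(w, h) = -24 + 6*w (m(w, h) = 6*(w - 4) = 6*(-4 + w) = -24 + 6*w)
B(S) = -42 (B(S) = -24 + 6*(-3) = -24 - 18 = -42)
1/(-265 + B(19)) = 1/(-265 - 42) = 1/(-307) = -1/307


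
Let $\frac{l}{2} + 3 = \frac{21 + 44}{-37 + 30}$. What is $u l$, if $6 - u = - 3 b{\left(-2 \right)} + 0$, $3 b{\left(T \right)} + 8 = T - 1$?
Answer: $\frac{860}{7} \approx 122.86$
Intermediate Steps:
$b{\left(T \right)} = -3 + \frac{T}{3}$ ($b{\left(T \right)} = - \frac{8}{3} + \frac{T - 1}{3} = - \frac{8}{3} + \frac{-1 + T}{3} = - \frac{8}{3} + \left(- \frac{1}{3} + \frac{T}{3}\right) = -3 + \frac{T}{3}$)
$l = - \frac{172}{7}$ ($l = -6 + 2 \frac{21 + 44}{-37 + 30} = -6 + 2 \frac{65}{-7} = -6 + 2 \cdot 65 \left(- \frac{1}{7}\right) = -6 + 2 \left(- \frac{65}{7}\right) = -6 - \frac{130}{7} = - \frac{172}{7} \approx -24.571$)
$u = -5$ ($u = 6 - \left(- 3 \left(-3 + \frac{1}{3} \left(-2\right)\right) + 0\right) = 6 - \left(- 3 \left(-3 - \frac{2}{3}\right) + 0\right) = 6 - \left(\left(-3\right) \left(- \frac{11}{3}\right) + 0\right) = 6 - \left(11 + 0\right) = 6 - 11 = -5$)
$u l = \left(-5\right) \left(- \frac{172}{7}\right) = \frac{860}{7}$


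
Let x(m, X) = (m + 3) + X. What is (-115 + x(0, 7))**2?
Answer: 11025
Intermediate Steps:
x(m, X) = 3 + X + m (x(m, X) = (3 + m) + X = 3 + X + m)
(-115 + x(0, 7))**2 = (-115 + (3 + 7 + 0))**2 = (-115 + 10)**2 = (-105)**2 = 11025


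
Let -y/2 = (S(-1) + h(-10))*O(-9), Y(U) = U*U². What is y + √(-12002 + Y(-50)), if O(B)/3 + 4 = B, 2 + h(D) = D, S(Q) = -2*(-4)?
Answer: -312 + I*√137002 ≈ -312.0 + 370.14*I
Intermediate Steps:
S(Q) = 8
Y(U) = U³
h(D) = -2 + D
O(B) = -12 + 3*B
y = -312 (y = -2*(8 + (-2 - 10))*(-12 + 3*(-9)) = -2*(8 - 12)*(-12 - 27) = -(-8)*(-39) = -2*156 = -312)
y + √(-12002 + Y(-50)) = -312 + √(-12002 + (-50)³) = -312 + √(-12002 - 125000) = -312 + √(-137002) = -312 + I*√137002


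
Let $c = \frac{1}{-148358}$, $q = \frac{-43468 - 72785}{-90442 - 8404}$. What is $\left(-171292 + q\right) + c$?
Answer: $- \frac{627977634291432}{3666148717} \approx -1.7129 \cdot 10^{5}$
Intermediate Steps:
$q = \frac{116253}{98846}$ ($q = - \frac{116253}{-98846} = \left(-116253\right) \left(- \frac{1}{98846}\right) = \frac{116253}{98846} \approx 1.1761$)
$c = - \frac{1}{148358} \approx -6.7405 \cdot 10^{-6}$
$\left(-171292 + q\right) + c = \left(-171292 + \frac{116253}{98846}\right) - \frac{1}{148358} = - \frac{16931412779}{98846} - \frac{1}{148358} = - \frac{627977634291432}{3666148717}$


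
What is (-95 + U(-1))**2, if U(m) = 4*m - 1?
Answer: 10000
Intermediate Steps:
U(m) = -1 + 4*m
(-95 + U(-1))**2 = (-95 + (-1 + 4*(-1)))**2 = (-95 + (-1 - 4))**2 = (-95 - 5)**2 = (-100)**2 = 10000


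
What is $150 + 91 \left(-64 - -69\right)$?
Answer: $605$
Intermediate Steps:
$150 + 91 \left(-64 - -69\right) = 150 + 91 \left(-64 + 69\right) = 150 + 91 \cdot 5 = 150 + 455 = 605$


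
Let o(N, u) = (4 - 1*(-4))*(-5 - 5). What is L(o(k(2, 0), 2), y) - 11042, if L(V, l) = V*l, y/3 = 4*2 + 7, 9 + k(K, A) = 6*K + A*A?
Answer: -14642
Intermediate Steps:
k(K, A) = -9 + A² + 6*K (k(K, A) = -9 + (6*K + A*A) = -9 + (6*K + A²) = -9 + (A² + 6*K) = -9 + A² + 6*K)
o(N, u) = -80 (o(N, u) = (4 + 4)*(-10) = 8*(-10) = -80)
y = 45 (y = 3*(4*2 + 7) = 3*(8 + 7) = 3*15 = 45)
L(o(k(2, 0), 2), y) - 11042 = -80*45 - 11042 = -3600 - 11042 = -14642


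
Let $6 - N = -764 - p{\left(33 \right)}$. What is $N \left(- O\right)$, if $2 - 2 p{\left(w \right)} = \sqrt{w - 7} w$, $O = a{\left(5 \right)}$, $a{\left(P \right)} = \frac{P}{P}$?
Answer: $-771 + \frac{33 \sqrt{26}}{2} \approx -686.87$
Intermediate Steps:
$a{\left(P \right)} = 1$
$O = 1$
$p{\left(w \right)} = 1 - \frac{w \sqrt{-7 + w}}{2}$ ($p{\left(w \right)} = 1 - \frac{\sqrt{w - 7} w}{2} = 1 - \frac{\sqrt{-7 + w} w}{2} = 1 - \frac{w \sqrt{-7 + w}}{2}$)
$N = 771 - \frac{33 \sqrt{26}}{2}$ ($N = 6 - \left(-764 - \left(1 - \frac{33 \sqrt{-7 + 33}}{2}\right)\right) = 6 - \left(-764 - \left(1 - \frac{33 \sqrt{26}}{2}\right)\right) = 6 - \left(-765 + \frac{33 \sqrt{26}}{2}\right) = 6 + \left(765 - \frac{33 \sqrt{26}}{2}\right) = 771 - \frac{33 \sqrt{26}}{2} \approx 686.87$)
$N \left(- O\right) = \left(771 - \frac{33 \sqrt{26}}{2}\right) \left(\left(-1\right) 1\right) = \left(771 - \frac{33 \sqrt{26}}{2}\right) \left(-1\right) = -771 + \frac{33 \sqrt{26}}{2}$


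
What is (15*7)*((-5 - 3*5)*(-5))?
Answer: 10500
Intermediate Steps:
(15*7)*((-5 - 3*5)*(-5)) = 105*((-5 - 15)*(-5)) = 105*(-20*(-5)) = 105*100 = 10500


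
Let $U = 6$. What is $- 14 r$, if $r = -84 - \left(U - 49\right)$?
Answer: $574$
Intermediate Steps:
$r = -41$ ($r = -84 - \left(6 - 49\right) = -84 - -43 = -84 + 43 = -41$)
$- 14 r = \left(-14\right) \left(-41\right) = 574$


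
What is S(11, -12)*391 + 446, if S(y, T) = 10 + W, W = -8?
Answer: 1228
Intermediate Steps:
S(y, T) = 2 (S(y, T) = 10 - 8 = 2)
S(11, -12)*391 + 446 = 2*391 + 446 = 782 + 446 = 1228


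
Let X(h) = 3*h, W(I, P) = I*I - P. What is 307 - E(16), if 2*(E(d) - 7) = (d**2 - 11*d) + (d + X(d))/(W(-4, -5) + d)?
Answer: 9588/37 ≈ 259.14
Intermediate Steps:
W(I, P) = I**2 - P
E(d) = 7 + d**2/2 - 11*d/2 + 2*d/(21 + d) (E(d) = 7 + ((d**2 - 11*d) + (d + 3*d)/(((-4)**2 - 1*(-5)) + d))/2 = 7 + ((d**2 - 11*d) + (4*d)/((16 + 5) + d))/2 = 7 + ((d**2 - 11*d) + (4*d)/(21 + d))/2 = 7 + ((d**2 - 11*d) + 4*d/(21 + d))/2 = 7 + (d**2 - 11*d + 4*d/(21 + d))/2 = 7 + (d**2/2 - 11*d/2 + 2*d/(21 + d)) = 7 + d**2/2 - 11*d/2 + 2*d/(21 + d))
307 - E(16) = 307 - (294 + 16**3 - 213*16 + 10*16**2)/(2*(21 + 16)) = 307 - (294 + 4096 - 3408 + 10*256)/(2*37) = 307 - (294 + 4096 - 3408 + 2560)/(2*37) = 307 - 3542/(2*37) = 307 - 1*1771/37 = 307 - 1771/37 = 9588/37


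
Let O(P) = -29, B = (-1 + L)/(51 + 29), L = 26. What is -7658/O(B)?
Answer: 7658/29 ≈ 264.07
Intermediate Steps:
B = 5/16 (B = (-1 + 26)/(51 + 29) = 25/80 = 25*(1/80) = 5/16 ≈ 0.31250)
-7658/O(B) = -7658/(-29) = -7658*(-1/29) = 7658/29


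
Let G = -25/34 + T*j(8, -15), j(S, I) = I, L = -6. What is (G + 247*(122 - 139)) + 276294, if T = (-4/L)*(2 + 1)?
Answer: 9250185/34 ≈ 2.7206e+5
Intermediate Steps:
T = 2 (T = (-4/(-6))*(2 + 1) = -4*(-⅙)*3 = (⅔)*3 = 2)
G = -1045/34 (G = -25/34 + 2*(-15) = -25*1/34 - 30 = -25/34 - 30 = -1045/34 ≈ -30.735)
(G + 247*(122 - 139)) + 276294 = (-1045/34 + 247*(122 - 139)) + 276294 = (-1045/34 + 247*(-17)) + 276294 = (-1045/34 - 4199) + 276294 = -143811/34 + 276294 = 9250185/34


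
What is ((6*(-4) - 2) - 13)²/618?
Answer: 507/206 ≈ 2.4612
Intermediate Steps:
((6*(-4) - 2) - 13)²/618 = ((-24 - 2) - 13)²*(1/618) = (-26 - 13)²*(1/618) = (-39)²*(1/618) = 1521*(1/618) = 507/206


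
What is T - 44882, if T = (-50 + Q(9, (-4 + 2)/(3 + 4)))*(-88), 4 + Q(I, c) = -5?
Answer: -39690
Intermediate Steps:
Q(I, c) = -9 (Q(I, c) = -4 - 5 = -9)
T = 5192 (T = (-50 - 9)*(-88) = -59*(-88) = 5192)
T - 44882 = 5192 - 44882 = -39690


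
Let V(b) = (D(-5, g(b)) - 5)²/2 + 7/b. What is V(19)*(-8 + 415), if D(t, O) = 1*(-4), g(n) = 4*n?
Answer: 632071/38 ≈ 16633.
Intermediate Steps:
D(t, O) = -4
V(b) = 81/2 + 7/b (V(b) = (-4 - 5)²/2 + 7/b = (-9)²*(½) + 7/b = 81*(½) + 7/b = 81/2 + 7/b)
V(19)*(-8 + 415) = (81/2 + 7/19)*(-8 + 415) = (81/2 + 7*(1/19))*407 = (81/2 + 7/19)*407 = (1553/38)*407 = 632071/38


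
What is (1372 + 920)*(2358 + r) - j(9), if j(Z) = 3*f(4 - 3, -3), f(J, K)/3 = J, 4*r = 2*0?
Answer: 5404527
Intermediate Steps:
r = 0 (r = (2*0)/4 = (¼)*0 = 0)
f(J, K) = 3*J
j(Z) = 9 (j(Z) = 3*(3*(4 - 3)) = 3*(3*1) = 3*3 = 9)
(1372 + 920)*(2358 + r) - j(9) = (1372 + 920)*(2358 + 0) - 1*9 = 2292*2358 - 9 = 5404536 - 9 = 5404527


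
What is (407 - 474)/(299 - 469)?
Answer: 67/170 ≈ 0.39412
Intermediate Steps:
(407 - 474)/(299 - 469) = -67/(-170) = -67*(-1/170) = 67/170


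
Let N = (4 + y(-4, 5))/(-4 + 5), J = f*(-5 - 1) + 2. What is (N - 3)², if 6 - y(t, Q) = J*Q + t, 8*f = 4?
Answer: 256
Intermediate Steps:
f = ½ (f = (⅛)*4 = ½ ≈ 0.50000)
J = -1 (J = (-5 - 1)/2 + 2 = (½)*(-6) + 2 = -3 + 2 = -1)
y(t, Q) = 6 + Q - t (y(t, Q) = 6 - (-Q + t) = 6 - (t - Q) = 6 + (Q - t) = 6 + Q - t)
N = 19 (N = (4 + (6 + 5 - 1*(-4)))/(-4 + 5) = (4 + (6 + 5 + 4))/1 = (4 + 15)*1 = 19*1 = 19)
(N - 3)² = (19 - 3)² = 16² = 256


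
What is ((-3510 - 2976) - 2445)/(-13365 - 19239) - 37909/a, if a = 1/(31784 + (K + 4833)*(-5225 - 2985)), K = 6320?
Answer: 2900899536821933/836 ≈ 3.4700e+12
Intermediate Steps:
a = -1/91534346 (a = 1/(31784 + (6320 + 4833)*(-5225 - 2985)) = 1/(31784 + 11153*(-8210)) = 1/(31784 - 91566130) = 1/(-91534346) = -1/91534346 ≈ -1.0925e-8)
((-3510 - 2976) - 2445)/(-13365 - 19239) - 37909/a = ((-3510 - 2976) - 2445)/(-13365 - 19239) - 37909/(-1/91534346) = (-6486 - 2445)/(-32604) - 37909*(-91534346) = -8931*(-1/32604) + 3469975522514 = 229/836 + 3469975522514 = 2900899536821933/836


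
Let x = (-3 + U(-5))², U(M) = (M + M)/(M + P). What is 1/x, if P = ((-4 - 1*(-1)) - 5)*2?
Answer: 441/2809 ≈ 0.15700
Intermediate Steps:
P = -16 (P = ((-4 + 1) - 5)*2 = (-3 - 5)*2 = -8*2 = -16)
U(M) = 2*M/(-16 + M) (U(M) = (M + M)/(M - 16) = (2*M)/(-16 + M) = 2*M/(-16 + M))
x = 2809/441 (x = (-3 + 2*(-5)/(-16 - 5))² = (-3 + 2*(-5)/(-21))² = (-3 + 2*(-5)*(-1/21))² = (-3 + 10/21)² = (-53/21)² = 2809/441 ≈ 6.3696)
1/x = 1/(2809/441) = 441/2809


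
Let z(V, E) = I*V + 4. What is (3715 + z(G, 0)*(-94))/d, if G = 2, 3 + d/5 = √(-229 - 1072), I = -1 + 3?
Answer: -8889/6550 - 2963*I*√1301/6550 ≈ -1.3571 - 16.317*I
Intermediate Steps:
I = 2
d = -15 + 5*I*√1301 (d = -15 + 5*√(-229 - 1072) = -15 + 5*√(-1301) = -15 + 5*(I*√1301) = -15 + 5*I*√1301 ≈ -15.0 + 180.35*I)
z(V, E) = 4 + 2*V (z(V, E) = 2*V + 4 = 4 + 2*V)
(3715 + z(G, 0)*(-94))/d = (3715 + (4 + 2*2)*(-94))/(-15 + 5*I*√1301) = (3715 + (4 + 4)*(-94))/(-15 + 5*I*√1301) = (3715 + 8*(-94))/(-15 + 5*I*√1301) = (3715 - 752)/(-15 + 5*I*√1301) = 2963/(-15 + 5*I*√1301)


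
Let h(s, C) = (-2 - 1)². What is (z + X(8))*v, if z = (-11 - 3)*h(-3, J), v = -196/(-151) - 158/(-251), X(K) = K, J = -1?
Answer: -8620372/37901 ≈ -227.44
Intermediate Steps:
h(s, C) = 9 (h(s, C) = (-3)² = 9)
v = 73054/37901 (v = -196*(-1/151) - 158*(-1/251) = 196/151 + 158/251 = 73054/37901 ≈ 1.9275)
z = -126 (z = (-11 - 3)*9 = -14*9 = -126)
(z + X(8))*v = (-126 + 8)*(73054/37901) = -118*73054/37901 = -8620372/37901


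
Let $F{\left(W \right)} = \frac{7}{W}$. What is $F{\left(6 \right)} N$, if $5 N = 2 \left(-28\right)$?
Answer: $- \frac{196}{15} \approx -13.067$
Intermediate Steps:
$N = - \frac{56}{5}$ ($N = \frac{2 \left(-28\right)}{5} = \frac{1}{5} \left(-56\right) = - \frac{56}{5} \approx -11.2$)
$F{\left(6 \right)} N = \frac{7}{6} \left(- \frac{56}{5}\right) = - \frac{196}{15}$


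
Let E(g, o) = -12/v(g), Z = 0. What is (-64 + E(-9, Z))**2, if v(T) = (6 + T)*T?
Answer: 336400/81 ≈ 4153.1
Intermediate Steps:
v(T) = T*(6 + T)
E(g, o) = -12/(g*(6 + g)) (E(g, o) = -12*1/(g*(6 + g)) = -12/(g*(6 + g)))
(-64 + E(-9, Z))**2 = (-64 - 12/(-9*(6 - 9)))**2 = (-64 - 12*(-1/9)/(-3))**2 = (-64 - 12*(-1/9)*(-1/3))**2 = (-64 - 4/9)**2 = (-580/9)**2 = 336400/81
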